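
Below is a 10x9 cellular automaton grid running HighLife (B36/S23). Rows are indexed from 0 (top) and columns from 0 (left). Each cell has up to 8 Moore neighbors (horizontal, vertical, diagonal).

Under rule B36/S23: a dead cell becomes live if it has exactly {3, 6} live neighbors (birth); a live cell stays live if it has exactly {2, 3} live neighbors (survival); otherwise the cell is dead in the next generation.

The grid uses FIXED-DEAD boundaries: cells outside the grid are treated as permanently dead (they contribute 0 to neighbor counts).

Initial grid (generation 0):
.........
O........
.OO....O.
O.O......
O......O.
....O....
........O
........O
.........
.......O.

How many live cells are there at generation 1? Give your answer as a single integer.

Answer: 6

Derivation:
Simulating step by step:
Generation 0 (given above): 12 live cells
Generation 1: 6 live cells
.........
.O.......
O.O......
O.O......
.O.......
.........
.........
.........
.........
.........
Population at generation 1: 6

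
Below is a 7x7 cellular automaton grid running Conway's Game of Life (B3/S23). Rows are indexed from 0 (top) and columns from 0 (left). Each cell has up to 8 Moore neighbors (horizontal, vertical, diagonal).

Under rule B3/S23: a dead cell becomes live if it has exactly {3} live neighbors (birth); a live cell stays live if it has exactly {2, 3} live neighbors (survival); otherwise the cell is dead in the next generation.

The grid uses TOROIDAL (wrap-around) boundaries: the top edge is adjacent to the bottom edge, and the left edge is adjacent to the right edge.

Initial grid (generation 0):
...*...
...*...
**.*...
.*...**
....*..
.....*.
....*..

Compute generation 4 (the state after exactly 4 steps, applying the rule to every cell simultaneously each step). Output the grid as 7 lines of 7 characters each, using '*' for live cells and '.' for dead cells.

Simulating step by step:
Generation 0 (given above): 11 live cells
Generation 1: 18 live cells
...**..
...**..
**..*.*
.**.***
....*.*
....**.
....*..
Generation 2: 12 live cells
.....*.
*.*....
.*....*
.**.*..
*.....*
...**..
.......
Generation 3: 14 live cells
.......
**....*
...*...
.**..**
***.**.
.......
....*..
Generation 4: 14 live cells
(generation 4 grid is the final answer)

Answer: *......
*......
.....*.
.....**
*.****.
.*.***.
.......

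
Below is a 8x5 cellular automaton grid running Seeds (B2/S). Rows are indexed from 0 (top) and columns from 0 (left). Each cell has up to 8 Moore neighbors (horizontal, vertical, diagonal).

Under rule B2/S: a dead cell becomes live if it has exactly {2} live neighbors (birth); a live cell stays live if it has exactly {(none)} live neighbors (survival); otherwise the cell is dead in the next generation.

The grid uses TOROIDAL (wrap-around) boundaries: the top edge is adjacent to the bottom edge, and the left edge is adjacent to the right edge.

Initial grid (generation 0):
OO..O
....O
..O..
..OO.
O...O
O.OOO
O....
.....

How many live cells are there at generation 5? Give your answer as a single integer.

Simulating step by step:
Generation 0 (given above): 14 live cells
Generation 1: 6 live cells
...O.
..O..
.O..O
O....
.....
.....
..O..
.....
Generation 2: 10 live cells
..O..
OO..O
..OO.
.O..O
.....
.....
.....
..OO.
Generation 3: 5 live cells
.....
.....
.....
O....
O....
.....
..OO.
.O...
Generation 4: 10 live cells
.....
.....
.....
.O..O
.O..O
.OOOO
.O...
...O.
Generation 5: 4 live cells
.....
.....
O....
..OO.
.....
.....
.....
..O..
Population at generation 5: 4

Answer: 4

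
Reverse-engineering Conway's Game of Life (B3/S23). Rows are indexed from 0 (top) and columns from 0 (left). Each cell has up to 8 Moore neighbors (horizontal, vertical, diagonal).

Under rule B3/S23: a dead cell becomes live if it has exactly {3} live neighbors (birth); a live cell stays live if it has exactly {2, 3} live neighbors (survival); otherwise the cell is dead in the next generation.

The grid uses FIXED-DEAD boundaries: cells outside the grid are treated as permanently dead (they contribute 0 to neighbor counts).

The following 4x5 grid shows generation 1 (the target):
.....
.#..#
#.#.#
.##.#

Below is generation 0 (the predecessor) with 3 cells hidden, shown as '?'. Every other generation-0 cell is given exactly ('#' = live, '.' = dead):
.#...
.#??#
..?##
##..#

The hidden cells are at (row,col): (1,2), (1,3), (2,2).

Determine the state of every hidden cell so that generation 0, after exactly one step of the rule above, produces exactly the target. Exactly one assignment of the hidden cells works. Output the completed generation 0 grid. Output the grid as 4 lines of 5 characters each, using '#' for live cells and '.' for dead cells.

Answer: .#...
.#..#
..###
##..#

Derivation:
Hidden generation-0 cells (in order): (1,2), (1,3), (2,2).
A hidden cell only influences target cells in its own 3x3 neighborhood. Try each of the 2^3 = 8 assignments, step the completed generation 0 forward once under B3/S23, and compare with the target:
  (1,2)=. (1,3)=. (2,2)=. -> step gives (1,1)='.' but target has '#' -> reject
  (1,2)=. (1,3)=. (2,2)=# -> step reproduces the target at every cell -> ACCEPT
  (1,2)=. (1,3)=# (2,2)=. -> step gives (0,2)='#' but target has '.' -> reject
  (1,2)=. (1,3)=# (2,2)=# -> step gives (0,2)='#' but target has '.' -> reject
  (1,2)=# (1,3)=. (2,2)=. -> step gives (0,1)='#' but target has '.' -> reject
  (1,2)=# (1,3)=. (2,2)=# -> step gives (0,1)='#' but target has '.' -> reject
  (1,2)=# (1,3)=# (2,2)=. -> step gives (0,1)='#' but target has '.' -> reject
  (1,2)=# (1,3)=# (2,2)=# -> step gives (0,1)='#' but target has '.' -> reject
Unique solution: (1,2)=dead, (1,3)=dead, (2,2)=live.
Check: live-neighbor counts of every cell in the completed generation 0:
21211
22442
34343
12342
Applying B3/S23 to generation 0 with these counts gives:
.....
.#..#
#.#.#
.##.#
which matches the target exactly.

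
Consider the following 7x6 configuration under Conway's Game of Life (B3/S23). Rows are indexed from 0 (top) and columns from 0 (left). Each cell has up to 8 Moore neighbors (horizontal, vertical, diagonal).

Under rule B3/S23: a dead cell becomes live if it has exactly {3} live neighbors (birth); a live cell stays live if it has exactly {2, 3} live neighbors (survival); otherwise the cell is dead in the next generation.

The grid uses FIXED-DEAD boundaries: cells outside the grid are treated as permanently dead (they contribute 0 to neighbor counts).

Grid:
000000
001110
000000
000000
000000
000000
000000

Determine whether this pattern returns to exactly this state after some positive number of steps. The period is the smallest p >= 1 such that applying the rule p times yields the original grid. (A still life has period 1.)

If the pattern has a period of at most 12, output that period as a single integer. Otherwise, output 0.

Answer: 2

Derivation:
Simulating and comparing each generation to the original:
Gen 0 (original, given above): 3 live cells
Gen 1: 3 live cells, differs from original
Gen 2: 3 live cells, MATCHES original -> period = 2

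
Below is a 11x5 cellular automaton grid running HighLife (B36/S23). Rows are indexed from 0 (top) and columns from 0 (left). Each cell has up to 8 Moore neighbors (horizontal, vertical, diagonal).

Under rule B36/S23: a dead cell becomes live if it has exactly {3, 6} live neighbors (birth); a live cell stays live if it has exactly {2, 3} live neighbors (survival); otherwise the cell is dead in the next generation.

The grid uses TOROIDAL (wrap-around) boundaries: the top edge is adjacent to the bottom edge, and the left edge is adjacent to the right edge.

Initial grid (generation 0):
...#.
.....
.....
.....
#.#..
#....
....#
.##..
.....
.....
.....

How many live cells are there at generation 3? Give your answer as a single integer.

Answer: 5

Derivation:
Simulating step by step:
Generation 0 (given above): 7 live cells
Generation 1: 6 live cells
.....
.....
.....
.....
.#...
##..#
##...
.....
.....
.....
.....
Generation 2: 5 live cells
.....
.....
.....
.....
.#...
..#.#
.#..#
.....
.....
.....
.....
Generation 3: 5 live cells
.....
.....
.....
.....
.....
.###.
#..#.
.....
.....
.....
.....
Population at generation 3: 5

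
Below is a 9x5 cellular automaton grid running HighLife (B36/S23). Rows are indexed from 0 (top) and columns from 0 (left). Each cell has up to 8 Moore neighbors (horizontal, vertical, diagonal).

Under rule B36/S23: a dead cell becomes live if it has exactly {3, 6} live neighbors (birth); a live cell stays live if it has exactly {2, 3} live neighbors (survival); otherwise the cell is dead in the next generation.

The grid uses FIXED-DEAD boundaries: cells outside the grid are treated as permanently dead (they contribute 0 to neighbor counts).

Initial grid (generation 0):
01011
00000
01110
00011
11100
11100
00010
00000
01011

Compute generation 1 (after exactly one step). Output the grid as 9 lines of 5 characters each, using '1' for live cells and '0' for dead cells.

Simulating step by step:
Generation 0 (given above): 18 live cells
Generation 1: 16 live cells
(generation 1 grid is the final answer)

Answer: 00000
01001
00111
10101
10000
10010
01100
00111
00000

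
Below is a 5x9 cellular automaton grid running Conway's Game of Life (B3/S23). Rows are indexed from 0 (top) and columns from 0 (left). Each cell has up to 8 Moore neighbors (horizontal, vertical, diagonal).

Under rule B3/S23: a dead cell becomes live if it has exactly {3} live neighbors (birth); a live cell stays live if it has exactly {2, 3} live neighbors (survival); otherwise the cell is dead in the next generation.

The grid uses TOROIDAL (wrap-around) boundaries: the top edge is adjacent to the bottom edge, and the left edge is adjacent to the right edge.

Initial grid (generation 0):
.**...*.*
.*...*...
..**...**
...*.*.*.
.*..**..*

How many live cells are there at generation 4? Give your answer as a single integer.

Answer: 15

Derivation:
Simulating step by step:
Generation 0 (given above): 17 live cells
Generation 1: 22 live cells
.**.*.**.
.*.*..*.*
..**...**
*..*.*.*.
.*.***..*
Generation 2: 16 live cells
.*....*.*
.*..***.*
.*.*.....
**...*.*.
.*......*
Generation 3: 17 live cells
.**...*.*
.*..***..
.*.....**
.*......*
.**...*.*
Generation 4: 15 live cells
...*..*..
.*...**.*
.**..****
.*......*
........*
Population at generation 4: 15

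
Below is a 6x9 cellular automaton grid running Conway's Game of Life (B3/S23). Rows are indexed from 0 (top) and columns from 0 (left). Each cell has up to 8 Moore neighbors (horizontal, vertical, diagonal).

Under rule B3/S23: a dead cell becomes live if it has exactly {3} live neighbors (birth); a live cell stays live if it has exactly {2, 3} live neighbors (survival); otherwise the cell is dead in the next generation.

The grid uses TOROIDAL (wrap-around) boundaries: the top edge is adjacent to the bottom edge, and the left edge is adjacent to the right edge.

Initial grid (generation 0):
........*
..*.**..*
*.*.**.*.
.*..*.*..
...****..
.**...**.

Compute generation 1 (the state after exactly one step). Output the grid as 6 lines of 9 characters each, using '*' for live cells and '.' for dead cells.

Simulating step by step:
Generation 0 (given above): 21 live cells
Generation 1: 29 live cells
(generation 1 grid is the final answer)

Answer: ****.**.*
**..*****
*.*....**
.**....*.
.*.**....
..***.**.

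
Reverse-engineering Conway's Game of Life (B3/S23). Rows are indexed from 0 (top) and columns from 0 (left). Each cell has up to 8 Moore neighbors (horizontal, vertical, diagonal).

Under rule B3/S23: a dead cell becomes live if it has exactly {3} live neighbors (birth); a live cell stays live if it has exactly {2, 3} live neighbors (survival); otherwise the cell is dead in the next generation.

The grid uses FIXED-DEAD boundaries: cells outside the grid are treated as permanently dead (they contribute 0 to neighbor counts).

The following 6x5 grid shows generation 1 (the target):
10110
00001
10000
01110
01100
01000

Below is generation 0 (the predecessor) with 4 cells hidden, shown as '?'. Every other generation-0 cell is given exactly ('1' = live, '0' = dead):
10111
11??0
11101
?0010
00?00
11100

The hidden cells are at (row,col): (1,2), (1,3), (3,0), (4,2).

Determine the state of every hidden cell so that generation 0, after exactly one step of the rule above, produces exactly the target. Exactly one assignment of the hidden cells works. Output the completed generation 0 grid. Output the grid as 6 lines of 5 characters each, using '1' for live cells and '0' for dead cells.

Answer: 10111
11100
11101
00010
00000
11100

Derivation:
Hidden generation-0 cells (in order): (1,2), (1,3), (3,0), (4,2).
A hidden cell only influences target cells in its own 3x3 neighborhood. Try each of the 2^4 = 16 assignments, step the completed generation 0 forward once under B3/S23, and compare with the target:
  (1,2)=0 (1,3)=0 (3,0)=0 (4,2)=0 -> step gives (2,2)='1' but target has '0' -> reject
  (1,2)=0 (1,3)=0 (3,0)=0 (4,2)=1 -> step gives (2,2)='1' but target has '0' -> reject
  (1,2)=0 (1,3)=0 (3,0)=1 (4,2)=0 -> step gives (2,0)='0' but target has '1' -> reject
  (1,2)=0 (1,3)=0 (3,0)=1 (4,2)=1 -> step gives (2,0)='0' but target has '1' -> reject
  (1,2)=0 (1,3)=1 (3,0)=0 (4,2)=0 -> step gives (0,4)='1' but target has '0' -> reject
  (1,2)=0 (1,3)=1 (3,0)=0 (4,2)=1 -> step gives (0,4)='1' but target has '0' -> reject
  (1,2)=0 (1,3)=1 (3,0)=1 (4,2)=0 -> step gives (0,4)='1' but target has '0' -> reject
  (1,2)=0 (1,3)=1 (3,0)=1 (4,2)=1 -> step gives (0,4)='1' but target has '0' -> reject
  (1,2)=1 (1,3)=0 (3,0)=0 (4,2)=0 -> step reproduces the target at every cell -> ACCEPT
  (1,2)=1 (1,3)=0 (3,0)=0 (4,2)=1 -> step gives (3,1)='0' but target has '1' -> reject
  (1,2)=1 (1,3)=0 (3,0)=1 (4,2)=0 -> step gives (2,0)='0' but target has '1' -> reject
  (1,2)=1 (1,3)=0 (3,0)=1 (4,2)=1 -> step gives (2,0)='0' but target has '1' -> reject
  (1,2)=1 (1,3)=1 (3,0)=0 (4,2)=0 -> step gives (0,2)='0' but target has '1' -> reject
  (1,2)=1 (1,3)=1 (3,0)=0 (4,2)=1 -> step gives (0,2)='0' but target has '1' -> reject
  (1,2)=1 (1,3)=1 (3,0)=1 (4,2)=0 -> step gives (0,2)='0' but target has '1' -> reject
  (1,2)=1 (1,3)=1 (3,0)=1 (4,2)=1 -> step gives (0,2)='0' but target has '1' -> reject
Unique solution: (1,2)=live, (1,3)=dead, (3,0)=dead, (4,2)=dead.
Check: live-neighbor counts of every cell in the completed generation 0:
25331
47563
35441
23322
23321
12110
Applying B3/S23 to generation 0 with these counts gives:
10110
00001
10000
01110
01100
01000
which matches the target exactly.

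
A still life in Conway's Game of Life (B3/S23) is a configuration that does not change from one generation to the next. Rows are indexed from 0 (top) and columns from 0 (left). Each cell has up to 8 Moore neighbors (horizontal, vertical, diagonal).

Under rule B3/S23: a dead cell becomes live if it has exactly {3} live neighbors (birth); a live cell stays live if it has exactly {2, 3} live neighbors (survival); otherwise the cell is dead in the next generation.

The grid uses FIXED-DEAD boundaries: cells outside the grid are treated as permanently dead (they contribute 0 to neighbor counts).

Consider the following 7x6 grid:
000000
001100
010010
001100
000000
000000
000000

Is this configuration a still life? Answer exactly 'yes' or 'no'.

Answer: yes

Derivation:
Compute generation 1 and compare to generation 0 (given above):
Generation 1:
000000
001100
010010
001100
000000
000000
000000
The grids are IDENTICAL -> still life.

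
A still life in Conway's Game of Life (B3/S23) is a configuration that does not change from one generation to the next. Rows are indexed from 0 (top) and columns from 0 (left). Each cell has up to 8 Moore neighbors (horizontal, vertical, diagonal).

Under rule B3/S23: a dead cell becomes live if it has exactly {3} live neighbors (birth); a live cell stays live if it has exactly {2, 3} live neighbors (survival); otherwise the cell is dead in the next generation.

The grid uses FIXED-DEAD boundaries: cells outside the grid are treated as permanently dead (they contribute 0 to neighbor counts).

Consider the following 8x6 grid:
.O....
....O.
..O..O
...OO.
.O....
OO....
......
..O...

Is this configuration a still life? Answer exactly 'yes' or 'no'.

Answer: no

Derivation:
Compute generation 1 and compare to generation 0 (given above):
Generation 1:
......
......
.....O
..OOO.
OOO...
OO....
.O....
......
Cell (0,1) differs: gen0=1 vs gen1=0 -> NOT a still life.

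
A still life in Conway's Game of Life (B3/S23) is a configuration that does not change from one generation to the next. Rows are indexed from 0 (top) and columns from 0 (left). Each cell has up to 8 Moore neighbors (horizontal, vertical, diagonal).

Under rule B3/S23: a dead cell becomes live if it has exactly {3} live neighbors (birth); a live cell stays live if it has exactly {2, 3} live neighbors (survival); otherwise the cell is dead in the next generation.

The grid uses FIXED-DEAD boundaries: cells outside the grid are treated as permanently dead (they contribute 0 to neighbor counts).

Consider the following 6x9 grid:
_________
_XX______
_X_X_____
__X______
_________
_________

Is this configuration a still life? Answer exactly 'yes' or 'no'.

Answer: yes

Derivation:
Compute generation 1 and compare to generation 0 (given above):
Generation 1:
_________
_XX______
_X_X_____
__X______
_________
_________
The grids are IDENTICAL -> still life.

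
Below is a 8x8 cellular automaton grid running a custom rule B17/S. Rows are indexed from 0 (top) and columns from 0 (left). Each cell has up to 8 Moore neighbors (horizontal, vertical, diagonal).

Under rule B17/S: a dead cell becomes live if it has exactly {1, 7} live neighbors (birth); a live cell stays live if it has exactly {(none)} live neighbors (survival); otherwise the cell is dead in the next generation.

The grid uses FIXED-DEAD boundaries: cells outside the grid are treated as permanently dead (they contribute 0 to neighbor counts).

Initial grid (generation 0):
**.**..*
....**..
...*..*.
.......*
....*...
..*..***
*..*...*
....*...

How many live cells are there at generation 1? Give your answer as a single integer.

Simulating step by step:
Generation 0 (given above): 19 live cells
Generation 1: 11 live cells
........
........
..*.....
..*.....
.**.....
*.......
........
***..***
Population at generation 1: 11

Answer: 11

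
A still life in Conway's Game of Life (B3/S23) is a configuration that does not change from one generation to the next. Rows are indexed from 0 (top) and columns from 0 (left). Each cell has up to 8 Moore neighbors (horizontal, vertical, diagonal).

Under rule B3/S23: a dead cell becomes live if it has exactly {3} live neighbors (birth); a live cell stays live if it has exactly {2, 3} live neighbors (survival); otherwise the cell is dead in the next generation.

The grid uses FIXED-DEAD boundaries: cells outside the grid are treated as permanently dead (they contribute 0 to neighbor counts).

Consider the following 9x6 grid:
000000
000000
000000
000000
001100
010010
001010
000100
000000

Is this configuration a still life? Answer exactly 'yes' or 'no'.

Answer: yes

Derivation:
Compute generation 1 and compare to generation 0 (given above):
Generation 1:
000000
000000
000000
000000
001100
010010
001010
000100
000000
The grids are IDENTICAL -> still life.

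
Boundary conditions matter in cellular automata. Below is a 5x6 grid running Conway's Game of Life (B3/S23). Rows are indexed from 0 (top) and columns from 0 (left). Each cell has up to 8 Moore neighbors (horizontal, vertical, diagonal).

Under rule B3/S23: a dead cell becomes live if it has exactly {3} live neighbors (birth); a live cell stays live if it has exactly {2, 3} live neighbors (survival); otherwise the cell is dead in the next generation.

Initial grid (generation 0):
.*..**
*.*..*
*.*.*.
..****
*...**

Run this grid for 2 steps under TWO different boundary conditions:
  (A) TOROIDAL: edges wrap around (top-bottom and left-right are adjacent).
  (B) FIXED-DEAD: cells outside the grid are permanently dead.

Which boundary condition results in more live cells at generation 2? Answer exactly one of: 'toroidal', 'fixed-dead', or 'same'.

Under TOROIDAL boundary, generation 2:
.*.*..
..**..
..**..
..**..
.*.*..
Population = 10

Under FIXED-DEAD boundary, generation 2:
.*..**
..****
..**..
......
......
Population = 9

Comparison: toroidal=10, fixed-dead=9 -> toroidal

Answer: toroidal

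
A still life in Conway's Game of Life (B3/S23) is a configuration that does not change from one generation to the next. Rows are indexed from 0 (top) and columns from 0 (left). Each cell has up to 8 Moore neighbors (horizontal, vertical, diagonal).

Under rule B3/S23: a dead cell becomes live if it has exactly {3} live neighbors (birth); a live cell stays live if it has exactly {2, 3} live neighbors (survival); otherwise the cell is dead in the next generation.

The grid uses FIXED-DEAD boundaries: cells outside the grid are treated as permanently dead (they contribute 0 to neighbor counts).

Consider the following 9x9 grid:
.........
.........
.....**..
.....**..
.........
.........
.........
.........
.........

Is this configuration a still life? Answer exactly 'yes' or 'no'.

Compute generation 1 and compare to generation 0 (given above):
Generation 1:
.........
.........
.....**..
.....**..
.........
.........
.........
.........
.........
The grids are IDENTICAL -> still life.

Answer: yes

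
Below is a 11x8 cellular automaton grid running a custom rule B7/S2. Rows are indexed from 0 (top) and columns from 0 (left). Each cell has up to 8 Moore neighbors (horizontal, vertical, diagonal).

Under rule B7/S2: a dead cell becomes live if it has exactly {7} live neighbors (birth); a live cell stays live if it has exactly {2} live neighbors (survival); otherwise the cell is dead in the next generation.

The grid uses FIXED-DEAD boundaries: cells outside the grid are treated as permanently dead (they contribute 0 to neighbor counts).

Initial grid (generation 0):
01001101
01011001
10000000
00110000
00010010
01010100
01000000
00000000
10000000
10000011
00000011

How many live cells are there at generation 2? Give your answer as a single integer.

Answer: 0

Derivation:
Simulating step by step:
Generation 0 (given above): 23 live cells
Generation 1: 5 live cells
00000100
01010000
00000000
00110000
00000000
00000000
00000000
00000000
00000000
00000000
00000000
Generation 2: 0 live cells
00000000
00000000
00000000
00000000
00000000
00000000
00000000
00000000
00000000
00000000
00000000
Population at generation 2: 0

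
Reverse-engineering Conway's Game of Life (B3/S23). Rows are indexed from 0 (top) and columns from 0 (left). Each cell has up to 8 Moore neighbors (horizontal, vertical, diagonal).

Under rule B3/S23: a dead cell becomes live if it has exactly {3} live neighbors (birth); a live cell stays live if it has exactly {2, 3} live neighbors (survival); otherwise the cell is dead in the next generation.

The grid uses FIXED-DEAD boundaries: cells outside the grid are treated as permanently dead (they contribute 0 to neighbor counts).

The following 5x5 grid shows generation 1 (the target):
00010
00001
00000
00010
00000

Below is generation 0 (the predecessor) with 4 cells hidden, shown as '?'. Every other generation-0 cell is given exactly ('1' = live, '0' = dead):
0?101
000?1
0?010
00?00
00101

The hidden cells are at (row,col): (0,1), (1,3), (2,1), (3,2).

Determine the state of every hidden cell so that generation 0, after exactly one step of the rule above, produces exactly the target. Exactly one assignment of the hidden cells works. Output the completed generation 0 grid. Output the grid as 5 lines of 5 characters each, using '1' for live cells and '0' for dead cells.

Hidden generation-0 cells (in order): (0,1), (1,3), (2,1), (3,2).
A hidden cell only influences target cells in its own 3x3 neighborhood. Try each of the 2^4 = 16 assignments, step the completed generation 0 forward once under B3/S23, and compare with the target:
  (0,1)=0 (1,3)=0 (2,1)=0 (3,2)=0 -> step reproduces the target at every cell -> ACCEPT
  (0,1)=0 (1,3)=0 (2,1)=0 (3,2)=1 -> step gives (2,3)='1' but target has '0' -> reject
  (0,1)=0 (1,3)=0 (2,1)=1 (3,2)=0 -> step gives (1,2)='1' but target has '0' -> reject
  (0,1)=0 (1,3)=0 (2,1)=1 (3,2)=1 -> step gives (1,2)='1' but target has '0' -> reject
  (0,1)=0 (1,3)=1 (2,1)=0 (3,2)=0 -> step gives (0,3)='0' but target has '1' -> reject
  (0,1)=0 (1,3)=1 (2,1)=0 (3,2)=1 -> step gives (0,3)='0' but target has '1' -> reject
  (0,1)=0 (1,3)=1 (2,1)=1 (3,2)=0 -> step gives (0,3)='0' but target has '1' -> reject
  (0,1)=0 (1,3)=1 (2,1)=1 (3,2)=1 -> step gives (0,3)='0' but target has '1' -> reject
  (0,1)=1 (1,3)=0 (2,1)=0 (3,2)=0 -> step gives (1,2)='1' but target has '0' -> reject
  (0,1)=1 (1,3)=0 (2,1)=0 (3,2)=1 -> step gives (1,2)='1' but target has '0' -> reject
  (0,1)=1 (1,3)=0 (2,1)=1 (3,2)=0 -> step gives (1,1)='1' but target has '0' -> reject
  (0,1)=1 (1,3)=0 (2,1)=1 (3,2)=1 -> step gives (1,1)='1' but target has '0' -> reject
  (0,1)=1 (1,3)=1 (2,1)=0 (3,2)=0 -> step gives (0,2)='1' but target has '0' -> reject
  (0,1)=1 (1,3)=1 (2,1)=0 (3,2)=1 -> step gives (0,2)='1' but target has '0' -> reject
  (0,1)=1 (1,3)=1 (2,1)=1 (3,2)=0 -> step gives (0,2)='1' but target has '0' -> reject
  (0,1)=1 (1,3)=1 (2,1)=1 (3,2)=1 -> step gives (0,2)='1' but target has '0' -> reject
Unique solution: (0,1)=dead, (1,3)=dead, (2,1)=dead, (3,2)=dead.
Check: live-neighbor counts of every cell in the completed generation 0:
01031
01242
00112
01232
01020
Applying B3/S23 to generation 0 with these counts gives:
00010
00001
00000
00010
00000
which matches the target exactly.

Answer: 00101
00001
00010
00000
00101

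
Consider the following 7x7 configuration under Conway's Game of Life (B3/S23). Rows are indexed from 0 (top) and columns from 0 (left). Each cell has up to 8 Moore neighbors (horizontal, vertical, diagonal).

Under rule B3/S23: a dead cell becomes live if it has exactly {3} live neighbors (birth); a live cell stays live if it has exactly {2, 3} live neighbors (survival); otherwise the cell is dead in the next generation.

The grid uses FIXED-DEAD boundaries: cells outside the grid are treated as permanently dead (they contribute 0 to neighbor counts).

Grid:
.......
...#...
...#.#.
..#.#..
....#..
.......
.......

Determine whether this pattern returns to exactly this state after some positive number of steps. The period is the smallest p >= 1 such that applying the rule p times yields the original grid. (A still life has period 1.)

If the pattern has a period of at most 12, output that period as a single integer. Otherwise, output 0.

Answer: 2

Derivation:
Simulating and comparing each generation to the original:
Gen 0 (original, given above): 6 live cells
Gen 1: 6 live cells, differs from original
Gen 2: 6 live cells, MATCHES original -> period = 2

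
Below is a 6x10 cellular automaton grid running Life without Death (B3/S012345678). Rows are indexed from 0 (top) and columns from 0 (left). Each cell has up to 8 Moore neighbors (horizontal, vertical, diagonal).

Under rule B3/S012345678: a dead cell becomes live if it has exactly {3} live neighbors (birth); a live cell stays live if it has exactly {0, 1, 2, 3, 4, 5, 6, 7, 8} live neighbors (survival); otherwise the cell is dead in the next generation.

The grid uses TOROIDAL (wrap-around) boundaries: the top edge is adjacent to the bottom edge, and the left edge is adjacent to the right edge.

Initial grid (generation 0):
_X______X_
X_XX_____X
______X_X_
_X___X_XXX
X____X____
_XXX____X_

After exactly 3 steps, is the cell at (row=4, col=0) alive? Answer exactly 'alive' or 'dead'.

Simulating step by step:
Generation 0 (given above): 19 live cells
Generation 1: 30 live cells
_X______X_
XXXX___XXX
_XX___X_X_
XX___X_XXX
X___XXXX__
XXXX____XX
Generation 2: 37 live cells
_X______X_
XXXX___XXX
_XXX__X_X_
XXX_XX_XXX
X__XXXXX__
XXXXXXX_XX
Generation 3: 40 live cells
_X___XX_X_
XXXX___XXX
_XXX_XX_X_
XXX_XX_XXX
X__XXXXX__
XXXXXXX_XX

Cell (4,0) at generation 3: 1 -> alive

Answer: alive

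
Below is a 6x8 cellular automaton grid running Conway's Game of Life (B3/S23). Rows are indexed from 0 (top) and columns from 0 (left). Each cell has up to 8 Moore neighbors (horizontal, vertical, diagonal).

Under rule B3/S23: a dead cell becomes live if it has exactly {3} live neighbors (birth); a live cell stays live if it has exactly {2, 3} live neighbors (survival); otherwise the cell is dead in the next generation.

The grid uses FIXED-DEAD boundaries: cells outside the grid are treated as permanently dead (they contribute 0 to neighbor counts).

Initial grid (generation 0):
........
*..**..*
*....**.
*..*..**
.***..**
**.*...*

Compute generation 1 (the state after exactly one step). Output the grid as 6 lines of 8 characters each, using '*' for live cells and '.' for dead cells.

Simulating step by step:
Generation 0 (given above): 20 live cells
Generation 1: 17 live cells
(generation 1 grid is the final answer)

Answer: ........
....***.
**.*.*..
*..**...
...**...
**.*..**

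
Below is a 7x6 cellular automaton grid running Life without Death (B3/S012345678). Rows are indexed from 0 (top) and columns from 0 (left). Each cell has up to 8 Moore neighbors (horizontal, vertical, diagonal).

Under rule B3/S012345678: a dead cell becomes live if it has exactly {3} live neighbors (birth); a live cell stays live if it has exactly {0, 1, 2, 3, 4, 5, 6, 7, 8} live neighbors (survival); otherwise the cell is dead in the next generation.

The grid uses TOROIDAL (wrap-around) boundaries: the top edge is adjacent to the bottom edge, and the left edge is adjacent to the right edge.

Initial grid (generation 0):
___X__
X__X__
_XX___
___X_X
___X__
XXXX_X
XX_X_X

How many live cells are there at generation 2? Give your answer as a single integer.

Simulating step by step:
Generation 0 (given above): 17 live cells
Generation 1: 26 live cells
_X_X_X
XX_X__
XXXXX_
___XXX
_X_X_X
XXXX_X
XX_X_X
Generation 2: 26 live cells
_X_X_X
XX_X__
XXXXX_
___XXX
_X_X_X
XXXX_X
XX_X_X
Population at generation 2: 26

Answer: 26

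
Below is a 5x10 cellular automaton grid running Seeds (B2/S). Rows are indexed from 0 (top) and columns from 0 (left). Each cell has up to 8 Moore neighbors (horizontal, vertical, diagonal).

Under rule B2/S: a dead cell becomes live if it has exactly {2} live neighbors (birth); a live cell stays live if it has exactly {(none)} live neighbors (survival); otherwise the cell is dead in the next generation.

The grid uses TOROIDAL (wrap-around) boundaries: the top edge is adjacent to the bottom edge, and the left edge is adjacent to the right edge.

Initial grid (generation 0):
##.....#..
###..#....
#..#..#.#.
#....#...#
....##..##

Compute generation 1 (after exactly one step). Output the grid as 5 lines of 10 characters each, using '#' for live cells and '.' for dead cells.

Answer: ...#......
...##...#.
.......#..
.#.#......
.......#..

Derivation:
Simulating step by step:
Generation 0 (given above): 18 live cells
Generation 1: 8 live cells
(generation 1 grid is the final answer)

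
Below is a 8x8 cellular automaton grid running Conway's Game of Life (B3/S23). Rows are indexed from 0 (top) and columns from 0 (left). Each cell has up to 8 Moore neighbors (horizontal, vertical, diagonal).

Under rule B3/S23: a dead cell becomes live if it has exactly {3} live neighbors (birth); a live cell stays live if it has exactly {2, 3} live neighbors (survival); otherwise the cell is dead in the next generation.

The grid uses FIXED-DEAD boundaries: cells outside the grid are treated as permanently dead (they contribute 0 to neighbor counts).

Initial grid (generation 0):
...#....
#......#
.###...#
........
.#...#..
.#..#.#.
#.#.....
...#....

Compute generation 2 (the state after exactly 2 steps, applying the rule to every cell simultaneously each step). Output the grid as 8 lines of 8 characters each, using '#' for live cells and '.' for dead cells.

Simulating step by step:
Generation 0 (given above): 15 live cells
Generation 1: 13 live cells
........
.#.#....
.##.....
.#......
.....#..
###..#..
.###....
........
Generation 2: 13 live cells
(generation 2 grid is the final answer)

Answer: ........
.#......
##......
.##.....
#.#.....
#..##...
#..#....
..#.....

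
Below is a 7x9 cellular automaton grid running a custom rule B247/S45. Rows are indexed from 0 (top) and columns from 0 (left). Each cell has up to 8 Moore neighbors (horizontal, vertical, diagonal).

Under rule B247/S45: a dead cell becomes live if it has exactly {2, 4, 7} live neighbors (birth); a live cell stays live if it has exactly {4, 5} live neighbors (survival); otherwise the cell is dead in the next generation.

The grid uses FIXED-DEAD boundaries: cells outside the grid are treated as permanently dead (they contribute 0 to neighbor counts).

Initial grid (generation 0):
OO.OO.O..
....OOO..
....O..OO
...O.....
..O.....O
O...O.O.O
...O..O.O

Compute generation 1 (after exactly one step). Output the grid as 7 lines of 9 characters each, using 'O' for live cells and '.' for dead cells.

Simulating step by step:
Generation 0 (given above): 21 live cells
Generation 1: 20 live cells
(generation 1 grid is the final answer)

Answer: ..O....O.
OOOOOO.OO
.....O...
..O.O....
.O..OO...
.OO......
....O..O.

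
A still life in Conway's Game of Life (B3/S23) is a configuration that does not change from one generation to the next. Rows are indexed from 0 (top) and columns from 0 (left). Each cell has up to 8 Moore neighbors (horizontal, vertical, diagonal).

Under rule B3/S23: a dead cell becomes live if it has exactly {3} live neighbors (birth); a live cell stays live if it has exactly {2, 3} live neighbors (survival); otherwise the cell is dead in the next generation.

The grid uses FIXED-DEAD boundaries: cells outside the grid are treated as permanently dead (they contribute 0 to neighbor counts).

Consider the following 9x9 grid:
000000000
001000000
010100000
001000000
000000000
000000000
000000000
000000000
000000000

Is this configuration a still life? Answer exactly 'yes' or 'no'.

Answer: yes

Derivation:
Compute generation 1 and compare to generation 0 (given above):
Generation 1:
000000000
001000000
010100000
001000000
000000000
000000000
000000000
000000000
000000000
The grids are IDENTICAL -> still life.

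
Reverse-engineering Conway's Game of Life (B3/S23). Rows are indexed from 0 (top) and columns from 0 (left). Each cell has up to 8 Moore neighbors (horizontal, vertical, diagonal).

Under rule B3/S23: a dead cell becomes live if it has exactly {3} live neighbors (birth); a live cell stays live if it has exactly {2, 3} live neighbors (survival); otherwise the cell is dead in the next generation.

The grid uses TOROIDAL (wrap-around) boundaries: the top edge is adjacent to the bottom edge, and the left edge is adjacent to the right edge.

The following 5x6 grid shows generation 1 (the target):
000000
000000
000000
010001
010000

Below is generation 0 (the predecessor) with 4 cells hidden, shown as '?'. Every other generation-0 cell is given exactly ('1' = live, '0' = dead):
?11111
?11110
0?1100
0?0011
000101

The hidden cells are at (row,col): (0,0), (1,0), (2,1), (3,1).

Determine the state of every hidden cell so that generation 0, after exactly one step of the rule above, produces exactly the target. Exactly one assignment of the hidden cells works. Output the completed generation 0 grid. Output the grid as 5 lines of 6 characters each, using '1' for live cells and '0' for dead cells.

Hidden generation-0 cells (in order): (0,0), (1,0), (2,1), (3,1).
A hidden cell only influences target cells in its own 3x3 neighborhood. Try each of the 2^4 = 16 assignments, step the completed generation 0 forward once under B3/S23, and compare with the target:
  (0,0)=0 (1,0)=0 (2,1)=0 (3,1)=0 -> step gives (0,1)='1' but target has '0' -> reject
  (0,0)=0 (1,0)=0 (2,1)=0 (3,1)=1 -> step gives (0,1)='1' but target has '0' -> reject
  (0,0)=0 (1,0)=0 (2,1)=1 (3,1)=0 -> step gives (0,1)='1' but target has '0' -> reject
  (0,0)=0 (1,0)=0 (2,1)=1 (3,1)=1 -> step gives (0,1)='1' but target has '0' -> reject
  (0,0)=0 (1,0)=1 (2,1)=0 (3,1)=0 -> step gives (1,0)='1' but target has '0' -> reject
  (0,0)=0 (1,0)=1 (2,1)=0 (3,1)=1 -> step gives (1,0)='1' but target has '0' -> reject
  (0,0)=0 (1,0)=1 (2,1)=1 (3,1)=0 -> step gives (3,0)='1' but target has '0' -> reject
  (0,0)=0 (1,0)=1 (2,1)=1 (3,1)=1 -> step reproduces the target at every cell -> ACCEPT
  (0,0)=1 (1,0)=0 (2,1)=0 (3,1)=0 -> step gives (2,1)='1' but target has '0' -> reject
  (0,0)=1 (1,0)=0 (2,1)=0 (3,1)=1 -> step gives (2,0)='1' but target has '0' -> reject
  (0,0)=1 (1,0)=0 (2,1)=1 (3,1)=0 -> step gives (2,0)='1' but target has '0' -> reject
  (0,0)=1 (1,0)=0 (2,1)=1 (3,1)=1 -> step gives (2,5)='1' but target has '0' -> reject
  (0,0)=1 (1,0)=1 (2,1)=0 (3,1)=0 -> step gives (2,0)='1' but target has '0' -> reject
  (0,0)=1 (1,0)=1 (2,1)=0 (3,1)=1 -> step gives (3,0)='1' but target has '0' -> reject
  (0,0)=1 (1,0)=1 (2,1)=1 (3,1)=0 -> step gives (3,0)='1' but target has '0' -> reject
  (0,0)=1 (1,0)=1 (2,1)=1 (3,1)=1 -> step gives (4,1)='0' but target has '1' -> reject
Unique solution: (0,0)=dead, (1,0)=live, (2,1)=live, (3,1)=live.
Check: live-neighbor counts of every cell in the completed generation 0:
546664
468754
556554
425442
535474
Applying B3/S23 to generation 0 with these counts gives:
000000
000000
000000
010001
010000
which matches the target exactly.

Answer: 011111
111110
011100
010011
000101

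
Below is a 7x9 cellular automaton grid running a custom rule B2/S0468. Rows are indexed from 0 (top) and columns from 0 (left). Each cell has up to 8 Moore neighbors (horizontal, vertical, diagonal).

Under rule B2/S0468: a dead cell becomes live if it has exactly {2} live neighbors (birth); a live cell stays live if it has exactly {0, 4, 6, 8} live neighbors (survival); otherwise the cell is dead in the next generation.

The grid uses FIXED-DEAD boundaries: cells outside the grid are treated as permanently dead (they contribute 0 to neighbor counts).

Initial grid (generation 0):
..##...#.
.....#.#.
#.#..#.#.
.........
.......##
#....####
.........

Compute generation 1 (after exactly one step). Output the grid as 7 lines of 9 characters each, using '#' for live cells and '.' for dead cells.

Answer: ....#...#
.........
###.#...#
.#.......
.....#.#.
#......#.
.....#..#

Derivation:
Simulating step by step:
Generation 0 (given above): 16 live cells
Generation 1: 14 live cells
(generation 1 grid is the final answer)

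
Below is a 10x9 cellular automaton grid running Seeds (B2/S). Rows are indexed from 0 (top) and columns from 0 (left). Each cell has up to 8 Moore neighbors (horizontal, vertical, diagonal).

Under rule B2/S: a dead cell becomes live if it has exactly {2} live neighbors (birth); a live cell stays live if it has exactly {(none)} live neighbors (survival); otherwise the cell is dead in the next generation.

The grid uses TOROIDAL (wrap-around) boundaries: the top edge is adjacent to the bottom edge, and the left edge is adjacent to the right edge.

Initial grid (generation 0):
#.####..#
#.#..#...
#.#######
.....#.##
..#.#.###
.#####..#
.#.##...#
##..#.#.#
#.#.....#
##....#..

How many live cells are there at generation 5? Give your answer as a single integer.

Answer: 11

Derivation:
Simulating step by step:
Generation 0 (given above): 46 live cells
Generation 1: 4 live cells
.......#.
.........
.........
.........
.........
.........
......#..
.........
...#..#..
.........
Generation 2: 5 live cells
.........
.........
.........
.........
.........
.........
.........
.....###.
.........
......##.
Generation 3: 5 live cells
......##.
.........
.........
.........
.........
.........
.....#.#.
.........
........#
.........
Generation 4: 9 live cells
.........
......##.
.........
.........
.........
......#..
......#..
......###
.........
......#.#
Generation 5: 11 live cells
.....#..#
.........
......##.
.........
.........
.....#.#.
........#
.....#...
#....#...
.......#.
Population at generation 5: 11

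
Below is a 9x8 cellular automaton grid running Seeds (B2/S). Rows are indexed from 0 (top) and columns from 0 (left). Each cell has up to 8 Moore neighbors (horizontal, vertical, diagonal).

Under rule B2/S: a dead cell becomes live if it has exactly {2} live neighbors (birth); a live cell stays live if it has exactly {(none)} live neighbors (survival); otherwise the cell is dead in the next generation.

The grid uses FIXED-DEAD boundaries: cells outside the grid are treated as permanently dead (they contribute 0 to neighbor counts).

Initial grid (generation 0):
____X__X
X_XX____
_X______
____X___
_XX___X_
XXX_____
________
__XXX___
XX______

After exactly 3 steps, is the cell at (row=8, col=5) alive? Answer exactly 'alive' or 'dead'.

Simulating step by step:
Generation 0 (given above): 18 live cells
Generation 1: 14 live cells
_XX_____
____X___
X___X___
X__X_X__
_____X__
___X____
X___X___
X_______
____X___
Generation 2: 17 live cells
___X____
X_X__X__
_X______
_X____X_
__XX__X_
_____X__
_X_X____
_X_XXX__
________
Generation 3: 22 live cells
_XX_X___
___XX___
_____XX_
X__X_X_X
_X__X__X
_X____X_
X_____X_
X_______
__XX_X__

Cell (8,5) at generation 3: 1 -> alive

Answer: alive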